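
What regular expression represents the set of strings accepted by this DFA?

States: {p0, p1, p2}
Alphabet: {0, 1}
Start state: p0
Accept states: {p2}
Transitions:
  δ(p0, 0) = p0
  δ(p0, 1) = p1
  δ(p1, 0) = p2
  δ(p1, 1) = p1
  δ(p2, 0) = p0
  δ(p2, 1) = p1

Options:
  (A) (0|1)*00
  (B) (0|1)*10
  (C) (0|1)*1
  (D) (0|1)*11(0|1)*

Check each option against the DFA on short strings; one disagreement eliminates an option:
  (A) (0|1)*00: on '00' the DFA goes p0 → p0 → p0 and rejects (p0 ∉ Accept), but the regex matches it → eliminate
  (B) (0|1)*10: agrees with the DFA on every string of length ≤ 6
  (C) (0|1)*1: on '1' the DFA goes p0 → p1 and rejects (p1 ∉ Accept), but the regex matches it → eliminate
  (D) (0|1)*11(0|1)*: on '10' the DFA goes p0 → p1 → p2 and accepts (p2 ∈ Accept), but the regex does not match it → eliminate
Only (B) is consistent with the DFA.
(B) (0|1)*10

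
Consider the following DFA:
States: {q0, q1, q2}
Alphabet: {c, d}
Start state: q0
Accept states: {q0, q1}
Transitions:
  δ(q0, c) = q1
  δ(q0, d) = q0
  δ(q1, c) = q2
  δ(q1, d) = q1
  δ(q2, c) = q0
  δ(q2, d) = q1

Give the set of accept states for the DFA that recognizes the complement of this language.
Complement accept states = All states \ Original accept states
= {q0, q1, q2} \ {q0, q1}
{q2}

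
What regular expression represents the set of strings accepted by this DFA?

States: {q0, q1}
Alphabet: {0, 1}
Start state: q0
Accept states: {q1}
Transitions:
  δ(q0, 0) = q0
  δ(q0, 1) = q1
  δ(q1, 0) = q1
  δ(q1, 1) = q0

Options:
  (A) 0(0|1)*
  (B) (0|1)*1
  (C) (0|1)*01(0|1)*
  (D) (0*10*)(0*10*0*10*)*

Check each option against the DFA on short strings; one disagreement eliminates an option:
  (A) 0(0|1)*: on '0' the DFA goes q0 → q0 and rejects (q0 ∉ Accept), but the regex matches it → eliminate
  (B) (0|1)*1: on '10' the DFA goes q0 → q1 → q1 and accepts (q1 ∈ Accept), but the regex does not match it → eliminate
  (C) (0|1)*01(0|1)*: on '1' the DFA goes q0 → q1 and accepts (q1 ∈ Accept), but the regex does not match it → eliminate
  (D) (0*10*)(0*10*0*10*)*: agrees with the DFA on every string of length ≤ 6
Only (D) is consistent with the DFA.
(D) (0*10*)(0*10*0*10*)*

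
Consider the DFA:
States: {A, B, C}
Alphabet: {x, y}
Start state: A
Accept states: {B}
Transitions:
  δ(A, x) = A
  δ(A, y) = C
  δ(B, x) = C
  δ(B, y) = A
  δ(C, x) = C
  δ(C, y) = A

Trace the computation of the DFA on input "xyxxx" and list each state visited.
read 'x': A → A
  read 'y': A → C
  read 'x': C → C
  read 'x': C → C
  read 'x': C → C
A -> A -> C -> C -> C -> C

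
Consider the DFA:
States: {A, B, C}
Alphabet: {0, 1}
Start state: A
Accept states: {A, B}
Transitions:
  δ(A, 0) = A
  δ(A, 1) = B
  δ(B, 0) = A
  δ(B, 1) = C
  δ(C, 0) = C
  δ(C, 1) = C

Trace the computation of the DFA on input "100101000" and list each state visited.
read '1': A → B
  read '0': B → A
  read '0': A → A
  read '1': A → B
  read '0': B → A
  read '1': A → B
  read '0': B → A
  read '0': A → A
  read '0': A → A
A -> B -> A -> A -> B -> A -> B -> A -> A -> A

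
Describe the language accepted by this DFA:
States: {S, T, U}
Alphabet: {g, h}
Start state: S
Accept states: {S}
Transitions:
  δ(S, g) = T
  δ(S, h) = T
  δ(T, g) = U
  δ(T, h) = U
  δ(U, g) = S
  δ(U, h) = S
Testing a few strings:
  'hhh' → accept
  'g' → reject
  'ghgh' → reject
  'hg' → reject
State roles: S=length ≡ 0 (mod 3); T=length ≡ 1 (mod 3); U=length ≡ 2 (mod 3)
All strings over {g,h} whose length is a multiple of 3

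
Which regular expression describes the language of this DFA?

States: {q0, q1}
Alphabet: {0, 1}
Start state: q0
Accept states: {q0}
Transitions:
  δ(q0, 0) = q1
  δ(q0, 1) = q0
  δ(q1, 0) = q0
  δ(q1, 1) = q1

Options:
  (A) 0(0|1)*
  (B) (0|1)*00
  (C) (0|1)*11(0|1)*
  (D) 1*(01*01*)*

Check each option against the DFA on short strings; one disagreement eliminates an option:
  (A) 0(0|1)*: on ε the DFA stays in q0 and accepts (q0 ∈ Accept), but the regex does not match it → eliminate
  (B) (0|1)*00: on ε the DFA stays in q0 and accepts (q0 ∈ Accept), but the regex does not match it → eliminate
  (C) (0|1)*11(0|1)*: on ε the DFA stays in q0 and accepts (q0 ∈ Accept), but the regex does not match it → eliminate
  (D) 1*(01*01*)*: agrees with the DFA on every string of length ≤ 6
Only (D) is consistent with the DFA.
(D) 1*(01*01*)*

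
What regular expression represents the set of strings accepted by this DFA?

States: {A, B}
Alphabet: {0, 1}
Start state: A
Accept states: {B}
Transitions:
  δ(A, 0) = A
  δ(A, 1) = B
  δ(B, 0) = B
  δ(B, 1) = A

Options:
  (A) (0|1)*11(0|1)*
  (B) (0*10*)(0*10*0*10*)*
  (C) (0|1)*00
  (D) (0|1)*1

Check each option against the DFA on short strings; one disagreement eliminates an option:
  (A) (0|1)*11(0|1)*: on '1' the DFA goes A → B and accepts (B ∈ Accept), but the regex does not match it → eliminate
  (B) (0*10*)(0*10*0*10*)*: agrees with the DFA on every string of length ≤ 6
  (C) (0|1)*00: on '1' the DFA goes A → B and accepts (B ∈ Accept), but the regex does not match it → eliminate
  (D) (0|1)*1: on '10' the DFA goes A → B → B and accepts (B ∈ Accept), but the regex does not match it → eliminate
Only (B) is consistent with the DFA.
(B) (0*10*)(0*10*0*10*)*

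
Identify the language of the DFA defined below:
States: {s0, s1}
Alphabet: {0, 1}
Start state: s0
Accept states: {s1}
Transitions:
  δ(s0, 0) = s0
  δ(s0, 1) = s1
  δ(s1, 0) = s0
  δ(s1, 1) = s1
Testing a few strings:
  '0' → reject
  '1' → accept
  '11' → accept
  '01' → accept
State roles: s0=last symbol not 1; s1=last symbol is 1
All binary strings ending with 1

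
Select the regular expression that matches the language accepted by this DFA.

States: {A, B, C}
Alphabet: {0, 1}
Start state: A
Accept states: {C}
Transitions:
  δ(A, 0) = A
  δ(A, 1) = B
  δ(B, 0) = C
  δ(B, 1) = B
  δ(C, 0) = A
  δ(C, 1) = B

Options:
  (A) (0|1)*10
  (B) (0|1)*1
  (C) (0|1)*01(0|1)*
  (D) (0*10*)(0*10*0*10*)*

Check each option against the DFA on short strings; one disagreement eliminates an option:
  (A) (0|1)*10: agrees with the DFA on every string of length ≤ 6
  (B) (0|1)*1: on '1' the DFA goes A → B and rejects (B ∉ Accept), but the regex matches it → eliminate
  (C) (0|1)*01(0|1)*: on '01' the DFA goes A → A → B and rejects (B ∉ Accept), but the regex matches it → eliminate
  (D) (0*10*)(0*10*0*10*)*: on '1' the DFA goes A → B and rejects (B ∉ Accept), but the regex matches it → eliminate
Only (A) is consistent with the DFA.
(A) (0|1)*10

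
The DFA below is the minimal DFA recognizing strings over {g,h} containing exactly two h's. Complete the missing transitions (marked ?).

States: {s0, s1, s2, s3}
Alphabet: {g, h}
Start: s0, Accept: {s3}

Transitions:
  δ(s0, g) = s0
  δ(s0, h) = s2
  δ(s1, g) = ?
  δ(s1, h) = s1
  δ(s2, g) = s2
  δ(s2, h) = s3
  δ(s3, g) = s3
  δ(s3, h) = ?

From the language and accept set, identify what each state tracks — s0: zero h's; s1: ≥ three h's (dead); s2: one h; s3: two h's.
Each missing δ(q, a) is the state matching the new tracked value after reading a.
δ(s1, g) = s1; δ(s3, h) = s1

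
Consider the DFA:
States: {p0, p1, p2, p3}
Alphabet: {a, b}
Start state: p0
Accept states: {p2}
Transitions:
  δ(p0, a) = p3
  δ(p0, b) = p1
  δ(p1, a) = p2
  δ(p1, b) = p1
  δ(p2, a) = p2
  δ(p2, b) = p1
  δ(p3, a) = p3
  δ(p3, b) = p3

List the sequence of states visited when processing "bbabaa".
read 'b': p0 → p1
  read 'b': p1 → p1
  read 'a': p1 → p2
  read 'b': p2 → p1
  read 'a': p1 → p2
  read 'a': p2 → p2
p0 -> p1 -> p1 -> p2 -> p1 -> p2 -> p2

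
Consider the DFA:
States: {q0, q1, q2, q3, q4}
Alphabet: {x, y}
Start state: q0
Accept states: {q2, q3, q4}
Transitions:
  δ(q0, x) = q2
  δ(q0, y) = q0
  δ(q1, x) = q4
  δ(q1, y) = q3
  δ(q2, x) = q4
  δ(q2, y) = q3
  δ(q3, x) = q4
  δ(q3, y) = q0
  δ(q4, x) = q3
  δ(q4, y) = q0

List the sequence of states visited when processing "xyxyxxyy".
read 'x': q0 → q2
  read 'y': q2 → q3
  read 'x': q3 → q4
  read 'y': q4 → q0
  read 'x': q0 → q2
  read 'x': q2 → q4
  read 'y': q4 → q0
  read 'y': q0 → q0
q0 -> q2 -> q3 -> q4 -> q0 -> q2 -> q4 -> q0 -> q0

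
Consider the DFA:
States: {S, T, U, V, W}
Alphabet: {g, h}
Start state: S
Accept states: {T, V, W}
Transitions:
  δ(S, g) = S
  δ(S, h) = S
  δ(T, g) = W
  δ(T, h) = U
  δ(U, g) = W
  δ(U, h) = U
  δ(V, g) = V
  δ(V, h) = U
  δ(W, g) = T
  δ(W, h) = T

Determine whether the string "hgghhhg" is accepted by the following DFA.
Processing string "hgghhhg":
  S --h--> S
  S --g--> S
  S --g--> S
  S --h--> S
  S --h--> S
  S --h--> S
  S --g--> S
Final state: S
Accept states: {T, V, W}
No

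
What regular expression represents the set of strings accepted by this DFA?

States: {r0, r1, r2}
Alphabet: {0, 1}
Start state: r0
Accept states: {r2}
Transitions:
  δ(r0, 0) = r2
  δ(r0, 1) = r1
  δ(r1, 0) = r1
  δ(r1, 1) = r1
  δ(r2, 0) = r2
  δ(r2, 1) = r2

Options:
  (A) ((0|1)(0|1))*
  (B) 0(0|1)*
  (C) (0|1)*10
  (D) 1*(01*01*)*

Check each option against the DFA on short strings; one disagreement eliminates an option:
  (A) ((0|1)(0|1))*: on ε the DFA stays in r0 and rejects (r0 ∉ Accept), but the regex matches it → eliminate
  (B) 0(0|1)*: agrees with the DFA on every string of length ≤ 6
  (C) (0|1)*10: on '0' the DFA goes r0 → r2 and accepts (r2 ∈ Accept), but the regex does not match it → eliminate
  (D) 1*(01*01*)*: on ε the DFA stays in r0 and rejects (r0 ∉ Accept), but the regex matches it → eliminate
Only (B) is consistent with the DFA.
(B) 0(0|1)*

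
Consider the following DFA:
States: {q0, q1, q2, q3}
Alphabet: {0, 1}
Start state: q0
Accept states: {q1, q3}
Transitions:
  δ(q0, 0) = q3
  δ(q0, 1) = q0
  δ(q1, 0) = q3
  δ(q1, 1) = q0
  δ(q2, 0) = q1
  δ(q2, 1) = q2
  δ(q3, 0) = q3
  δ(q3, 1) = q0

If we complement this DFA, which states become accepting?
Complement accept states = All states \ Original accept states
= {q0, q1, q2, q3} \ {q1, q3}
{q0, q2}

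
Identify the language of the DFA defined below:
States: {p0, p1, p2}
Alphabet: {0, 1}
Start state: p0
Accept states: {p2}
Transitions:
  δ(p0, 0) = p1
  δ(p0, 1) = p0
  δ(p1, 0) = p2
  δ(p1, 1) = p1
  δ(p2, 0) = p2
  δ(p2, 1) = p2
Testing a few strings:
  '110' → reject
  '10' → reject
  '1' → reject
  '11' → reject
State roles: p0=zero 0's seen; p1=one 0 seen; p2=≥ two 0's seen
All binary strings containing at least two 0's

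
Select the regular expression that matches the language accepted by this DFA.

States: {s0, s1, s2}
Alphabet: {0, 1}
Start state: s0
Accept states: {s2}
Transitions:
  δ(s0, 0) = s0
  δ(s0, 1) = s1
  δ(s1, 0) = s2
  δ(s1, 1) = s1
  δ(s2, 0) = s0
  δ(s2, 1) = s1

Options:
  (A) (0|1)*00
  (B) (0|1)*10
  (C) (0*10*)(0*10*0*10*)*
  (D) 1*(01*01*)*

Check each option against the DFA on short strings; one disagreement eliminates an option:
  (A) (0|1)*00: on '00' the DFA goes s0 → s0 → s0 and rejects (s0 ∉ Accept), but the regex matches it → eliminate
  (B) (0|1)*10: agrees with the DFA on every string of length ≤ 6
  (C) (0*10*)(0*10*0*10*)*: on '1' the DFA goes s0 → s1 and rejects (s1 ∉ Accept), but the regex matches it → eliminate
  (D) 1*(01*01*)*: on ε the DFA stays in s0 and rejects (s0 ∉ Accept), but the regex matches it → eliminate
Only (B) is consistent with the DFA.
(B) (0|1)*10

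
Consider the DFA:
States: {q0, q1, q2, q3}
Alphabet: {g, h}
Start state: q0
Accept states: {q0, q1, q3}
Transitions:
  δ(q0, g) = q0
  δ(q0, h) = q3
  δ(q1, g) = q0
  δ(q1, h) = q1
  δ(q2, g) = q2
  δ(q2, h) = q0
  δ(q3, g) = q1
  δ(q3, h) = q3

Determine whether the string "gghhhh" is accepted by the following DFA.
Processing string "gghhhh":
  q0 --g--> q0
  q0 --g--> q0
  q0 --h--> q3
  q3 --h--> q3
  q3 --h--> q3
  q3 --h--> q3
Final state: q3
Accept states: {q0, q1, q3}
Yes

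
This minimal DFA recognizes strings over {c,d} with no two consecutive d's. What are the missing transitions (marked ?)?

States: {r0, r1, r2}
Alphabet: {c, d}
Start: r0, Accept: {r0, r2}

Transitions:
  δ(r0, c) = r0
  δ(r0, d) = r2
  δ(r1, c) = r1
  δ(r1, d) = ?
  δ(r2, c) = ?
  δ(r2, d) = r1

From the language and accept set, identify what each state tracks — r0: last symbol not d (ok); r1: saw dd (dead); r2: last symbol d (ok).
Each missing δ(q, a) is the state matching the new tracked value after reading a.
δ(r1, d) = r1; δ(r2, c) = r0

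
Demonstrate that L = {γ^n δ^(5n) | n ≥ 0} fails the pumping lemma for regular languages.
Assume L is regular with pumping length p. Idea: pumping the γ-block breaks the 1:5 ratio.
Choose s = γ^p δ^(5p) (length 6p ≥ p). By the pumping lemma, s = xyz with |xy| ≤ p, |y| > 0, so y = γ^k with k ≥ 1. Then xy²z = γ^(p+k) δ^(5p). For this to be in L we would need 5p = 5(p+k), i.e. 5k = 0, contradicting k ≥ 1. So xy²z ∉ L.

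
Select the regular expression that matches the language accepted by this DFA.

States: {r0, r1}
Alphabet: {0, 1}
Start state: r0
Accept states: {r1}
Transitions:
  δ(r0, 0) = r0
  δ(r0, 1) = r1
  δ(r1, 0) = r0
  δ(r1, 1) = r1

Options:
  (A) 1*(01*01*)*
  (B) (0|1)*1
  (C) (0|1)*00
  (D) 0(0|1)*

Check each option against the DFA on short strings; one disagreement eliminates an option:
  (A) 1*(01*01*)*: on ε the DFA stays in r0 and rejects (r0 ∉ Accept), but the regex matches it → eliminate
  (B) (0|1)*1: agrees with the DFA on every string of length ≤ 6
  (C) (0|1)*00: on '1' the DFA goes r0 → r1 and accepts (r1 ∈ Accept), but the regex does not match it → eliminate
  (D) 0(0|1)*: on '0' the DFA goes r0 → r0 and rejects (r0 ∉ Accept), but the regex matches it → eliminate
Only (B) is consistent with the DFA.
(B) (0|1)*1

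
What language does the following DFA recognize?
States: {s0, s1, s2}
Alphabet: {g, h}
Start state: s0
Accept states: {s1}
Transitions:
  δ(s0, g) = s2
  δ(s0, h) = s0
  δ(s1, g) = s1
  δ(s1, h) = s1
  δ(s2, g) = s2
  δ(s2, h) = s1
Testing a few strings:
  'g' → reject
  'ghg' → accept
  'hhhg' → reject
  'h' → reject
State roles: s0=no g seen yet; s1=substring gh seen; s2=seen a g, waiting for h
All strings over {g,h} containing the substring gh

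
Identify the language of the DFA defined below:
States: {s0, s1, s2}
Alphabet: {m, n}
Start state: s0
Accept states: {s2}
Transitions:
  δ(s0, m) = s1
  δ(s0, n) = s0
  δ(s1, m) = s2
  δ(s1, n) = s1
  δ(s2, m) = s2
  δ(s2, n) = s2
Testing a few strings:
  'mnm' → accept
  'm' → reject
  'nmm' → accept
  'nnmn' → reject
State roles: s0=zero m's seen; s1=one m seen; s2=≥ two m's seen
All strings over {m,n} containing at least two m's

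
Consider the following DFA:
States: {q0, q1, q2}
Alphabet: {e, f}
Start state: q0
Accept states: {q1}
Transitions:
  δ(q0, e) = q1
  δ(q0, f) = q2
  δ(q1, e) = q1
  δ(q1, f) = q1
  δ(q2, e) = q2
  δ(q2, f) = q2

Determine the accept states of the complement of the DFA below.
Complement accept states = All states \ Original accept states
= {q0, q1, q2} \ {q1}
{q0, q2}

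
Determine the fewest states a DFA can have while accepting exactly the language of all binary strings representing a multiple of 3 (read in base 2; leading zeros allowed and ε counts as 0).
By Myhill–Nerode, count the distinguishable equivalence classes: three classes — residue of the binary value mod 3.
3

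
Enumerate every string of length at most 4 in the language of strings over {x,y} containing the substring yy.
yy, xyy, yyx, yyy, xxyy, xyyx, xyyy, yxyy, yyxx, yyxy, yyyx, yyyy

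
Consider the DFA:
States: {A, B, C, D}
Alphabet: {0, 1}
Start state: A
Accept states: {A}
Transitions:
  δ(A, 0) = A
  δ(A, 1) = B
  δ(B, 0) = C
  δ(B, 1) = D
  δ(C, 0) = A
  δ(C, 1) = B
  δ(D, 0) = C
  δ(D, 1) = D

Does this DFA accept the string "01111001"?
Processing string "01111001":
  A --0--> A
  A --1--> B
  B --1--> D
  D --1--> D
  D --1--> D
  D --0--> C
  C --0--> A
  A --1--> B
Final state: B
Accept states: {A}
No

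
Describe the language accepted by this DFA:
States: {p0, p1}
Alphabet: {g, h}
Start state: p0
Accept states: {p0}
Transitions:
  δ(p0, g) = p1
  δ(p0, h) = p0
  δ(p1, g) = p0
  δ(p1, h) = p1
Testing a few strings:
  'g' → reject
  'h' → accept
  'hg' → reject
  'hhg' → reject
State roles: p0=even number of g's so far; p1=odd number of g's so far
All strings over {g,h} with an even number of g's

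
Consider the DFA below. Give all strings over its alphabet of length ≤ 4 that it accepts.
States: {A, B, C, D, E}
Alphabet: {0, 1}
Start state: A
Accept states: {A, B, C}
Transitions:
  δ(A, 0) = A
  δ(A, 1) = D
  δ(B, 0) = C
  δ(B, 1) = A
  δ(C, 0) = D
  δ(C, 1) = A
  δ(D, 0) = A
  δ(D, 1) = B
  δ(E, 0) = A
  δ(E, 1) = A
ε, 0, 00, 10, 11, 000, 010, 011, 100, 110, 111, 0000, 0010, 0011, 0100, 0110, 0111, 1000, 1010, 1011, 1101, 1110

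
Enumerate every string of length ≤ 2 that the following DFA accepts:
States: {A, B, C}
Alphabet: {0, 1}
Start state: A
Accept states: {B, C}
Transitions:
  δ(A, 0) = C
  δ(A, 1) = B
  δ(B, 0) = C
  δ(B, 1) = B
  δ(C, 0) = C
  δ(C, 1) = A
0, 1, 00, 10, 11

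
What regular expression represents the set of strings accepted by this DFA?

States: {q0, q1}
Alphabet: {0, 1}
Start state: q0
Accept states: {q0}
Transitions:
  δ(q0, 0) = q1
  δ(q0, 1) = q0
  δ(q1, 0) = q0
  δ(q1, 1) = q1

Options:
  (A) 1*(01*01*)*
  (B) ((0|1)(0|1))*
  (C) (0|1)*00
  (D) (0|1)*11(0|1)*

Check each option against the DFA on short strings; one disagreement eliminates an option:
  (A) 1*(01*01*)*: agrees with the DFA on every string of length ≤ 6
  (B) ((0|1)(0|1))*: on '1' the DFA goes q0 → q0 and accepts (q0 ∈ Accept), but the regex does not match it → eliminate
  (C) (0|1)*00: on ε the DFA stays in q0 and accepts (q0 ∈ Accept), but the regex does not match it → eliminate
  (D) (0|1)*11(0|1)*: on ε the DFA stays in q0 and accepts (q0 ∈ Accept), but the regex does not match it → eliminate
Only (A) is consistent with the DFA.
(A) 1*(01*01*)*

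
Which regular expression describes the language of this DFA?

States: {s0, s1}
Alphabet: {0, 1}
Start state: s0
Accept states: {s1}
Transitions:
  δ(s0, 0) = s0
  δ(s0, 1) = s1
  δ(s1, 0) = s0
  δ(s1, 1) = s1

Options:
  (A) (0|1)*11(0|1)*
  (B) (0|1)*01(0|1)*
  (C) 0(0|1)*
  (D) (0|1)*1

Check each option against the DFA on short strings; one disagreement eliminates an option:
  (A) (0|1)*11(0|1)*: on '1' the DFA goes s0 → s1 and accepts (s1 ∈ Accept), but the regex does not match it → eliminate
  (B) (0|1)*01(0|1)*: on '1' the DFA goes s0 → s1 and accepts (s1 ∈ Accept), but the regex does not match it → eliminate
  (C) 0(0|1)*: on '0' the DFA goes s0 → s0 and rejects (s0 ∉ Accept), but the regex matches it → eliminate
  (D) (0|1)*1: agrees with the DFA on every string of length ≤ 6
Only (D) is consistent with the DFA.
(D) (0|1)*1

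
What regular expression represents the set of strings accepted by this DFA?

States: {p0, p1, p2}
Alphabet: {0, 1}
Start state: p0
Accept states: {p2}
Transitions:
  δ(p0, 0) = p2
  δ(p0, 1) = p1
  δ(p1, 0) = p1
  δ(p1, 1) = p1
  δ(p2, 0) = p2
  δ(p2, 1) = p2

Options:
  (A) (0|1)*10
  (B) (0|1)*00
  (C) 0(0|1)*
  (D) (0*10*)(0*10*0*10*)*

Check each option against the DFA on short strings; one disagreement eliminates an option:
  (A) (0|1)*10: on '0' the DFA goes p0 → p2 and accepts (p2 ∈ Accept), but the regex does not match it → eliminate
  (B) (0|1)*00: on '0' the DFA goes p0 → p2 and accepts (p2 ∈ Accept), but the regex does not match it → eliminate
  (C) 0(0|1)*: agrees with the DFA on every string of length ≤ 6
  (D) (0*10*)(0*10*0*10*)*: on '0' the DFA goes p0 → p2 and accepts (p2 ∈ Accept), but the regex does not match it → eliminate
Only (C) is consistent with the DFA.
(C) 0(0|1)*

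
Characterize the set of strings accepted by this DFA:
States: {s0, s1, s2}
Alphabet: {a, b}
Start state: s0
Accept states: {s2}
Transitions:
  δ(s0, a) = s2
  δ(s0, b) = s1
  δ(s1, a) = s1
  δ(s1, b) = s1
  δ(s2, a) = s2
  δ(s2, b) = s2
Testing a few strings:
  'b' → reject
  'a' → accept
  'aa' → accept
  'bb' → reject
State roles: s0=no input read; s1=started with b (dead); s2=started with a
All strings over {a,b} starting with a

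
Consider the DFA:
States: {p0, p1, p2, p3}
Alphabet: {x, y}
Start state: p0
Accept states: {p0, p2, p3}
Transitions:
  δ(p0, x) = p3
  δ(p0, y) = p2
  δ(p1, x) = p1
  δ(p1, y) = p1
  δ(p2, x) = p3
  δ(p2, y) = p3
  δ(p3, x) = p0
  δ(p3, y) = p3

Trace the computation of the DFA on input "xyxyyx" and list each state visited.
read 'x': p0 → p3
  read 'y': p3 → p3
  read 'x': p3 → p0
  read 'y': p0 → p2
  read 'y': p2 → p3
  read 'x': p3 → p0
p0 -> p3 -> p3 -> p0 -> p2 -> p3 -> p0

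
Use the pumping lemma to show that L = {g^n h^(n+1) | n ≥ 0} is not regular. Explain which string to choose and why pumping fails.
Assume L is regular with pumping length p. Idea: pumping the g-block breaks the fixed offset of 1.
Choose s = g^p h^(p+1) ∈ L. By the pumping lemma, s = xyz with |xy| ≤ p, |y| > 0, so y = g^k with k ≥ 1. Then xy²z = g^(p+k) h^(p+1). For this to be in L we would need p+1 = (p+k)+1, i.e. k = 0, contradicting k ≥ 1. So xy²z ∉ L.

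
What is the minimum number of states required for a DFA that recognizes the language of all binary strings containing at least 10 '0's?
By Myhill–Nerode, count the distinguishable equivalence classes: 11 classes — having seen 0, 1, …, 9, or ≥10 copies of '0'; any two classes i < j (j ≤ 10) are distinguished by the string 0^(10−j), which takes class j to 10 copies (accepted) but leaves class i below 10 (rejected).
11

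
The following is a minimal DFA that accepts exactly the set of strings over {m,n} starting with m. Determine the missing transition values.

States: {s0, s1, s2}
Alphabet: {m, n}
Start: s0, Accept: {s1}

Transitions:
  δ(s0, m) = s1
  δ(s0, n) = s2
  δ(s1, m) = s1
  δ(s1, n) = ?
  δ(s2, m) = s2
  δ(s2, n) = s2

From the language and accept set, identify what each state tracks — s0: no input read; s1: started with m; s2: started with n (dead).
Each missing δ(q, a) is the state matching the new tracked value after reading a.
δ(s1, n) = s1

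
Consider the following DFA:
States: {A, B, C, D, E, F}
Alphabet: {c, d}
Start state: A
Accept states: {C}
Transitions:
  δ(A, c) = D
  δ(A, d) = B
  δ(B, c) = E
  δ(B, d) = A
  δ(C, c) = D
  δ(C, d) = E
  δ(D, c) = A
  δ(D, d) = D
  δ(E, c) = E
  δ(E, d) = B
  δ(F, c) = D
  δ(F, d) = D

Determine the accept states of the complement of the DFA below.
Complement accept states = All states \ Original accept states
= {A, B, C, D, E, F} \ {C}
{A, B, D, E, F}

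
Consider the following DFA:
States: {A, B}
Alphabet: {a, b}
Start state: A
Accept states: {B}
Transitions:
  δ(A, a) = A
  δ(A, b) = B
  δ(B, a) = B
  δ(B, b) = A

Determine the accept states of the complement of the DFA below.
Complement accept states = All states \ Original accept states
= {A, B} \ {B}
{A}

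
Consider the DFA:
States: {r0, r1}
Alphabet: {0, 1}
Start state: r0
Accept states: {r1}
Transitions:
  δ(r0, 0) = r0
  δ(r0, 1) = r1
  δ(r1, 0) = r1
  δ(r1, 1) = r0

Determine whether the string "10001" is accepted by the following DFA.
Processing string "10001":
  r0 --1--> r1
  r1 --0--> r1
  r1 --0--> r1
  r1 --0--> r1
  r1 --1--> r0
Final state: r0
Accept states: {r1}
No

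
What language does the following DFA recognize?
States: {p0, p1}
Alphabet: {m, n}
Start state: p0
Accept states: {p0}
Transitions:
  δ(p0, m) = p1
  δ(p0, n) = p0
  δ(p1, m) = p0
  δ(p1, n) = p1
Testing a few strings:
  'nn' → accept
  'mn' → reject
  'mmm' → reject
  'nm' → reject
State roles: p0=even number of m's so far; p1=odd number of m's so far
All strings over {m,n} with an even number of m's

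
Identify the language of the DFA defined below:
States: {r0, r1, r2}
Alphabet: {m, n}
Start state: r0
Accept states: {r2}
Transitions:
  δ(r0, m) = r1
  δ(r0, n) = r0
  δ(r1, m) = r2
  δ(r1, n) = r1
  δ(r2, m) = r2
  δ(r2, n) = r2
Testing a few strings:
  'nnnn' → reject
  'mmnn' → accept
  'm' → reject
  'mnnn' → reject
State roles: r0=zero m's seen; r1=one m seen; r2=≥ two m's seen
All strings over {m,n} containing at least two m's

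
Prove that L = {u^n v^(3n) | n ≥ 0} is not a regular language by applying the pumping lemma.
Assume L is regular with pumping length p. Idea: pumping the u-block breaks the 1:3 ratio.
Choose s = u^p v^(3p) (length 4p ≥ p). By the pumping lemma, s = xyz with |xy| ≤ p, |y| > 0, so y = u^k with k ≥ 1. Then xy²z = u^(p+k) v^(3p). For this to be in L we would need 3p = 3(p+k), i.e. 3k = 0, contradicting k ≥ 1. So xy²z ∉ L.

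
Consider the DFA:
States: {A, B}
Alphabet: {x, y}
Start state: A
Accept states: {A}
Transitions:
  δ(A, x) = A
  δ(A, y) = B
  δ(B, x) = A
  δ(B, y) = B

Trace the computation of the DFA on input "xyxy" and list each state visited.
read 'x': A → A
  read 'y': A → B
  read 'x': B → A
  read 'y': A → B
A -> A -> B -> A -> B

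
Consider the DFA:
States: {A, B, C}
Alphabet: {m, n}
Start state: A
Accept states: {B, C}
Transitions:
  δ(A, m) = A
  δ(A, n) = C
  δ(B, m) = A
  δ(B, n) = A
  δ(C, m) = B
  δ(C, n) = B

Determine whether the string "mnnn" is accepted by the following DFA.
Processing string "mnnn":
  A --m--> A
  A --n--> C
  C --n--> B
  B --n--> A
Final state: A
Accept states: {B, C}
No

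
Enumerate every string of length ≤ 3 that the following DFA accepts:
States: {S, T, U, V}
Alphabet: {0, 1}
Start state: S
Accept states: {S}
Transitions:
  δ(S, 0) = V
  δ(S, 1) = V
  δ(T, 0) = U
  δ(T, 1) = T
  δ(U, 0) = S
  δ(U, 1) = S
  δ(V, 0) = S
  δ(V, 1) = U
ε, 00, 10, 010, 011, 110, 111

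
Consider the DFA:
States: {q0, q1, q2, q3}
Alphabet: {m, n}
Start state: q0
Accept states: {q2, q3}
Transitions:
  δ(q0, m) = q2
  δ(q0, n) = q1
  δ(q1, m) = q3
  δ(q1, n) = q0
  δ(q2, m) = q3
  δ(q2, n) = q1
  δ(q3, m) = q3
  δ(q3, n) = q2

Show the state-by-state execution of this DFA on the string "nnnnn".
read 'n': q0 → q1
  read 'n': q1 → q0
  read 'n': q0 → q1
  read 'n': q1 → q0
  read 'n': q0 → q1
q0 -> q1 -> q0 -> q1 -> q0 -> q1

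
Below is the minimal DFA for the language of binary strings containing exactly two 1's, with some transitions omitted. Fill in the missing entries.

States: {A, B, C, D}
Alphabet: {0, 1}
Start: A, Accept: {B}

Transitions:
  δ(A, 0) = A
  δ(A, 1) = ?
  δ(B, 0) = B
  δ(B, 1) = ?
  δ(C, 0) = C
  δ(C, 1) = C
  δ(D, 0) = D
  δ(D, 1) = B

From the language and accept set, identify what each state tracks — A: zero 1's; B: two 1's; C: ≥ three 1's (dead); D: one 1.
Each missing δ(q, a) is the state matching the new tracked value after reading a.
δ(A, 1) = D; δ(B, 1) = C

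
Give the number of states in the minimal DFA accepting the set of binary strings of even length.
By Myhill–Nerode, count the distinguishable equivalence classes: two classes — parity of the length.
2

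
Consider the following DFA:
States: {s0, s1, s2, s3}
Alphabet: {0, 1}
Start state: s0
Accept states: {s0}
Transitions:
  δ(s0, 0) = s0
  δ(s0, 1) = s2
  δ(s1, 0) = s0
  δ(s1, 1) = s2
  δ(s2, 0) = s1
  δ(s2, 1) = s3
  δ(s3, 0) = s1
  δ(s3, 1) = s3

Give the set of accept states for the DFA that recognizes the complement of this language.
Complement accept states = All states \ Original accept states
= {s0, s1, s2, s3} \ {s0}
{s1, s2, s3}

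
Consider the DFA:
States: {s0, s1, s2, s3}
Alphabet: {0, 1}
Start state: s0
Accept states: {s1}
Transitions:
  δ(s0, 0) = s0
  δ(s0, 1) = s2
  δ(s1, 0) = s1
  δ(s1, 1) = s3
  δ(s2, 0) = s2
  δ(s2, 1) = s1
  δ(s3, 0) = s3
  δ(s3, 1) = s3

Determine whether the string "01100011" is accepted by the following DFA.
Processing string "01100011":
  s0 --0--> s0
  s0 --1--> s2
  s2 --1--> s1
  s1 --0--> s1
  s1 --0--> s1
  s1 --0--> s1
  s1 --1--> s3
  s3 --1--> s3
Final state: s3
Accept states: {s1}
No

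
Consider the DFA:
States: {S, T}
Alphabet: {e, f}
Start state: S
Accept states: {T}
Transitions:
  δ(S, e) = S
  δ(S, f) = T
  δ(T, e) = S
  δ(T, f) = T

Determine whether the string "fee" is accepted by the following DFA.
Processing string "fee":
  S --f--> T
  T --e--> S
  S --e--> S
Final state: S
Accept states: {T}
No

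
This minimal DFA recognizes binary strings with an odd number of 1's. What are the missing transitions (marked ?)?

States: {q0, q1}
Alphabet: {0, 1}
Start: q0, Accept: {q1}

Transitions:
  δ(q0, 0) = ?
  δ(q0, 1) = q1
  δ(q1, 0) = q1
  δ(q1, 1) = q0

From the language and accept set, identify what each state tracks — q0: even number of 1's so far; q1: odd number of 1's so far.
Each missing δ(q, a) is the state matching the new tracked value after reading a.
δ(q0, 0) = q0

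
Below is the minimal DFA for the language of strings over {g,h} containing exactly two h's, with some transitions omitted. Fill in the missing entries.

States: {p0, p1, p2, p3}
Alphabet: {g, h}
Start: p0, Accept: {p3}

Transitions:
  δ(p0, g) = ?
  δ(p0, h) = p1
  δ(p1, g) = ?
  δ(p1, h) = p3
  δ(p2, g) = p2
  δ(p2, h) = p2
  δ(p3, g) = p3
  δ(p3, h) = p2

From the language and accept set, identify what each state tracks — p0: zero h's; p1: one h; p2: ≥ three h's (dead); p3: two h's.
Each missing δ(q, a) is the state matching the new tracked value after reading a.
δ(p0, g) = p0; δ(p1, g) = p1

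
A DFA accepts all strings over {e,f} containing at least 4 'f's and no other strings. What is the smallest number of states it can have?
By Myhill–Nerode, count the distinguishable equivalence classes: 5 classes — having seen 0, 1, …, 3, or ≥4 copies of 'f'; any two classes i < j (j ≤ 4) are distinguished by the string f^(4−j), which takes class j to 4 copies (accepted) but leaves class i below 4 (rejected).
5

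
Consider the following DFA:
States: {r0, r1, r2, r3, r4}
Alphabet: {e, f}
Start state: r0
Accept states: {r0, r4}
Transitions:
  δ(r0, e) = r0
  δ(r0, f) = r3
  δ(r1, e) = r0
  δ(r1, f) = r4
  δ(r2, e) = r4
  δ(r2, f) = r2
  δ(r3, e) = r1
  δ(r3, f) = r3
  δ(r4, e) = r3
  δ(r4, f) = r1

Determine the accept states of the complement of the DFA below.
Complement accept states = All states \ Original accept states
= {r0, r1, r2, r3, r4} \ {r0, r4}
{r1, r2, r3}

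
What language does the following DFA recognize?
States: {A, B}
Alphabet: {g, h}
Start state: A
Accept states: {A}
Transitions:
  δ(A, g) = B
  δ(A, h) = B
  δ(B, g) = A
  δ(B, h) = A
Testing a few strings:
  'h' → reject
  'g' → reject
  'hgh' → reject
  'hh' → accept
State roles: A=even length so far; B=odd length so far
All strings over {g,h} of even length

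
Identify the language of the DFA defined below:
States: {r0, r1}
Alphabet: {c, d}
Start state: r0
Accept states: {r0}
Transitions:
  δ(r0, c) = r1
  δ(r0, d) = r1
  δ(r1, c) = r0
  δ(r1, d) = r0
Testing a few strings:
  'dcd' → reject
  'c' → reject
  'ccd' → reject
  'cd' → accept
State roles: r0=even length so far; r1=odd length so far
All strings over {c,d} of even length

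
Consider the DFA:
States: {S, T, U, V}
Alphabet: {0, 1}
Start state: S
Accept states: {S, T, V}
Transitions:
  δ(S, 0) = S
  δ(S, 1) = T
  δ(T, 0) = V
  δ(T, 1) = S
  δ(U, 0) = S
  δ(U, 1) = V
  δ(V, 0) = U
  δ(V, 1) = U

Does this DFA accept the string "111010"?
Processing string "111010":
  S --1--> T
  T --1--> S
  S --1--> T
  T --0--> V
  V --1--> U
  U --0--> S
Final state: S
Accept states: {S, T, V}
Yes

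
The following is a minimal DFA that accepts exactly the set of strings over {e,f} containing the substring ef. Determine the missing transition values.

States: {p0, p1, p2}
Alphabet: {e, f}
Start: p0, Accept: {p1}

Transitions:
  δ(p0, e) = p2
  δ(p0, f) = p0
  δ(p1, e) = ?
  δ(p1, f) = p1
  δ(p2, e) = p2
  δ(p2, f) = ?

From the language and accept set, identify what each state tracks — p0: no e seen yet; p1: substring ef seen; p2: seen a e, waiting for f.
Each missing δ(q, a) is the state matching the new tracked value after reading a.
δ(p1, e) = p1; δ(p2, f) = p1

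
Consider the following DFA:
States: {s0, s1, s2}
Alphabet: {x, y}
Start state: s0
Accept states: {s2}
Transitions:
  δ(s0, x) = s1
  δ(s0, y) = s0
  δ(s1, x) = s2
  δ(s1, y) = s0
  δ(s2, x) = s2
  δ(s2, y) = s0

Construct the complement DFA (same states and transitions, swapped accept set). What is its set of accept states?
Complement accept states = All states \ Original accept states
= {s0, s1, s2} \ {s2}
{s0, s1}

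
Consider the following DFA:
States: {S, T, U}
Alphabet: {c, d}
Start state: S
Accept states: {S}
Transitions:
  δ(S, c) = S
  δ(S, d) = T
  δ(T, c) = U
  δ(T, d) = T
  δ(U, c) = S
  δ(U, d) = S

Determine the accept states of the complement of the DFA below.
Complement accept states = All states \ Original accept states
= {S, T, U} \ {S}
{T, U}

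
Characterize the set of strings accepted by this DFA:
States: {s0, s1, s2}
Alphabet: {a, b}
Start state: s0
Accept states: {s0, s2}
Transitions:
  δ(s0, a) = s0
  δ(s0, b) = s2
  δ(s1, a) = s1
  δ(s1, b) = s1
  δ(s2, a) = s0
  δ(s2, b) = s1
Testing a few strings:
  'ab' → accept
  'bbba' → reject
  'aaab' → accept
  'ba' → accept
State roles: s0=last symbol not b (ok); s1=saw bb (dead); s2=last symbol b (ok)
All strings over {a,b} with no two consecutive b's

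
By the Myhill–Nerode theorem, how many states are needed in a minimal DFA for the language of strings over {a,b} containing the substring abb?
By Myhill–Nerode, count the distinguishable equivalence classes: 4 classes — one per longest suffix of the input that is a prefix of 'abb' (lengths 0 through 2), plus an absorbing 'already seen abb' class.
4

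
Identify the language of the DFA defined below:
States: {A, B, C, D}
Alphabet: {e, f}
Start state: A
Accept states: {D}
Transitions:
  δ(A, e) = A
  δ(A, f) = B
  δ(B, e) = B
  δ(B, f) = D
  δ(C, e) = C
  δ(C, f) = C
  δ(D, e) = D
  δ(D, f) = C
Testing a few strings:
  'eef' → reject
  'f' → reject
  'ef' → reject
  'ffee' → accept
State roles: A=zero f's; B=one f; C=≥ three f's (dead); D=two f's
All strings over {e,f} containing exactly two f's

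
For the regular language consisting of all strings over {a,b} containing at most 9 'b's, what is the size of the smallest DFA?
By Myhill–Nerode, count the distinguishable equivalence classes: 11 classes — having seen 0, 1, …, 9, or >9 copies of 'b'; counts 0 through 9 are accepting and >9 is dead.
11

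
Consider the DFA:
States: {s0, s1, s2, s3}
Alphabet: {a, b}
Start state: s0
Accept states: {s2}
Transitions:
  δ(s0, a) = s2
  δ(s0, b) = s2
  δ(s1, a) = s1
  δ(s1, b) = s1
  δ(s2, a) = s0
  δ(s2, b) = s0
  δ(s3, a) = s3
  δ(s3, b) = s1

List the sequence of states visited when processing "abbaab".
read 'a': s0 → s2
  read 'b': s2 → s0
  read 'b': s0 → s2
  read 'a': s2 → s0
  read 'a': s0 → s2
  read 'b': s2 → s0
s0 -> s2 -> s0 -> s2 -> s0 -> s2 -> s0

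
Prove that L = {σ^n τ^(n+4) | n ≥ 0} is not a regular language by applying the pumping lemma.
Assume L is regular with pumping length p. Idea: pumping the σ-block breaks the fixed offset of 4.
Choose s = σ^p τ^(p+4) ∈ L. By the pumping lemma, s = xyz with |xy| ≤ p, |y| > 0, so y = σ^k with k ≥ 1. Then xy²z = σ^(p+k) τ^(p+4). For this to be in L we would need p+4 = (p+k)+4, i.e. k = 0, contradicting k ≥ 1. So xy²z ∉ L.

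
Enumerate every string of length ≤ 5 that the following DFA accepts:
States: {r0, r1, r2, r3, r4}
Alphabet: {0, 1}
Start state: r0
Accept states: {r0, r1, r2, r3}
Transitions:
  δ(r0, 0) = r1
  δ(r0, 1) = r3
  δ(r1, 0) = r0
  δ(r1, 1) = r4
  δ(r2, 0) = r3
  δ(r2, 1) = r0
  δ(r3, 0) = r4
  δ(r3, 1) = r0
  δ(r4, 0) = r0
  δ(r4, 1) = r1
ε, 0, 1, 00, 11, 000, 001, 010, 011, 100, 101, 110, 111, 0000, 0011, 0100, 0101, 0110, 1000, 1001, 1010, 1100, 1111, 00000, 00001, 00010, 00011, 00100, 00101, 00110, 00111, 01000, 01011, 01100, 01101, 01110, 01111, 10000, 10011, 10100, 10101, 10110, 10111, 11000, 11001, 11010, 11011, 11100, 11101, 11110, 11111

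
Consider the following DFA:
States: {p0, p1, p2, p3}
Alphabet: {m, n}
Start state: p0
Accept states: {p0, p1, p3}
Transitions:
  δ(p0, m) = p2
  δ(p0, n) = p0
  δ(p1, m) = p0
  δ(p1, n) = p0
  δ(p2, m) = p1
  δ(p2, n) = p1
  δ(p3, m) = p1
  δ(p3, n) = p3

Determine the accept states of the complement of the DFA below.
Complement accept states = All states \ Original accept states
= {p0, p1, p2, p3} \ {p0, p1, p3}
{p2}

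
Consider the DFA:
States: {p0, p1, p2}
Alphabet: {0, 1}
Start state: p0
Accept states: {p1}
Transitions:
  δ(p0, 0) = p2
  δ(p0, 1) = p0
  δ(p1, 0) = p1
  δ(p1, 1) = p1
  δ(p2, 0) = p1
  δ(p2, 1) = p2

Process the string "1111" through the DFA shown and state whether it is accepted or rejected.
Processing string "1111":
  p0 --1--> p0
  p0 --1--> p0
  p0 --1--> p0
  p0 --1--> p0
Final state: p0
Accept states: {p1}
No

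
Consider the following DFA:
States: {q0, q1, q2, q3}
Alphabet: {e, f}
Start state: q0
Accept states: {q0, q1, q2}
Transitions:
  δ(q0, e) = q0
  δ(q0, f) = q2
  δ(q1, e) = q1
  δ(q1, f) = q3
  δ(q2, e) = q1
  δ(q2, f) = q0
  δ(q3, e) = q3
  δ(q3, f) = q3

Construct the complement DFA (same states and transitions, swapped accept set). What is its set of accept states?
Complement accept states = All states \ Original accept states
= {q0, q1, q2, q3} \ {q0, q1, q2}
{q3}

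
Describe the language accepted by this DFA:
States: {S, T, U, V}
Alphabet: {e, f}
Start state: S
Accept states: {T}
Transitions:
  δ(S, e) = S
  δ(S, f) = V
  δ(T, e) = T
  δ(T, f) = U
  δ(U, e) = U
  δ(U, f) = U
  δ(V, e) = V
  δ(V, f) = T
Testing a few strings:
  'e' → reject
  'ff' → accept
  'fef' → accept
  'eef' → reject
State roles: S=zero f's; T=two f's; U=≥ three f's (dead); V=one f
All strings over {e,f} containing exactly two f's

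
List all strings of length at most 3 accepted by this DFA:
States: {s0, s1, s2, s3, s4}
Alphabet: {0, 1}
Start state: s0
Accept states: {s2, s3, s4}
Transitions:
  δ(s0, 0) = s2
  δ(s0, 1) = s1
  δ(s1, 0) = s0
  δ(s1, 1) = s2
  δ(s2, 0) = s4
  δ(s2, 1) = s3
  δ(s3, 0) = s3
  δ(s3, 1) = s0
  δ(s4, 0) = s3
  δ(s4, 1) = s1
0, 00, 01, 11, 000, 010, 100, 110, 111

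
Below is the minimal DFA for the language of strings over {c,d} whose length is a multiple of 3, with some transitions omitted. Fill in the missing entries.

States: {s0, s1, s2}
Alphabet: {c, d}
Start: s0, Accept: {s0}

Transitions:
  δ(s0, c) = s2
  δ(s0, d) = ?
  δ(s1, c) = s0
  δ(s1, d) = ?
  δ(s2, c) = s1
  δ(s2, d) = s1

From the language and accept set, identify what each state tracks — s0: length ≡ 0 (mod 3); s1: length ≡ 2 (mod 3); s2: length ≡ 1 (mod 3).
Each missing δ(q, a) is the state matching the new tracked value after reading a.
δ(s0, d) = s2; δ(s1, d) = s0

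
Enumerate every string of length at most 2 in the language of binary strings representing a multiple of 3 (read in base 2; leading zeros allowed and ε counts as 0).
ε, 0, 00, 11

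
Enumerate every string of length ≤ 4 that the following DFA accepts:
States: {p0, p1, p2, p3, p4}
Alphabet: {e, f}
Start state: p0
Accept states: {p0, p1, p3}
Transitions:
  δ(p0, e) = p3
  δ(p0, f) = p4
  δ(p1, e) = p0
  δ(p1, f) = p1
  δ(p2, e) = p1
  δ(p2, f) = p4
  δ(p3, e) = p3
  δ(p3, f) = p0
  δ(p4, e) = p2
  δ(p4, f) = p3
ε, e, ee, ef, ff, eee, eef, efe, fee, ffe, fff, eeee, eeef, eefe, efee, efef, efff, feee, feef, feff, ffee, ffef, fffe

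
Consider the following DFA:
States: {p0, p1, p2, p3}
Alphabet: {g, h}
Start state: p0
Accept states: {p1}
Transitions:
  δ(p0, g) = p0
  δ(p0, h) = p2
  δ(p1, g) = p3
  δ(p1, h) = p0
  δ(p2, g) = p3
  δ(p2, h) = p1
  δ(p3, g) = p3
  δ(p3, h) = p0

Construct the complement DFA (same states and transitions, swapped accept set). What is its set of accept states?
Complement accept states = All states \ Original accept states
= {p0, p1, p2, p3} \ {p1}
{p0, p2, p3}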